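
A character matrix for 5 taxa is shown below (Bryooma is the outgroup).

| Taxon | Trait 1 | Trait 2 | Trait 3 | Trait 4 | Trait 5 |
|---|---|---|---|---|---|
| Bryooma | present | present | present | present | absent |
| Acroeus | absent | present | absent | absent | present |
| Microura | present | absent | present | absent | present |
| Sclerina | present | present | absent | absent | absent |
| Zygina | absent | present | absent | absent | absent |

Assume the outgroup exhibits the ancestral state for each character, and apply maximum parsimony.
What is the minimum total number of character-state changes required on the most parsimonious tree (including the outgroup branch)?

Character polarity is set by the outgroup: the derived state is whichever differs from the outgroup's state, so for Trait 1, Trait 2, Trait 3, Trait 4 the derived state is 'absent', and for the remaining characters it is 'present'.
Trait 1 (derived state 'absent') is shared by Acroeus and Zygina — a synapomorphy uniting that clade.
Trait 2: derived state 'absent' in Microura only — an autapomorphy, so it tells us nothing about relationships among taxa.
Only Acroeus, Sclerina, and Zygina show the derived state 'absent' for Trait 3, supporting them as a clade.
All ingroup taxa share the derived state 'absent' for Trait 4; it defines the ingroup but does not resolve relationships within it.
Trait 5 groups Acroeus and Microura, which is incompatible with the clades supported by the remaining characters; treating it as convergent (homoplasy) costs fewer steps than any alternative tree.
Most parsimonious ingroup topology: (((Acroeus,Zygina),Sclerina),Microura).
Changes per character on this tree: Trait 1: 1; Trait 2: 1; Trait 3: 1; Trait 4: 1; Trait 5: 2.
Total = 6.

6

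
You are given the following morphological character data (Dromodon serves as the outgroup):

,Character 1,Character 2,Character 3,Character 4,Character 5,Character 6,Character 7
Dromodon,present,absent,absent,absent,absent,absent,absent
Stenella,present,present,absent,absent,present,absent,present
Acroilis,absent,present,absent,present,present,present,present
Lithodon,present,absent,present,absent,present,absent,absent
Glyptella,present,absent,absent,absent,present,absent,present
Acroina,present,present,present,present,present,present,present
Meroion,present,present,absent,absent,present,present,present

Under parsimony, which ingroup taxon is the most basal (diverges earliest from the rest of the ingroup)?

Character polarity is set by the outgroup: the derived state is whichever differs from the outgroup's state, so for Character 1 the derived state is 'absent', and for the remaining characters it is 'present'.
Character 1 (derived state 'absent') is unique to Acroilis (autapomorphy; uninformative for grouping).
Character 2: derived state 'present' in Acroilis, Acroina, Meroion, and Stenella only — synapomorphy for {Acroilis, Acroina, Meroion, Stenella}.
Character 3 (state 'present') occurs in Acroina and Lithodon but conflicts with the nesting implied by the other characters — most parsimoniously interpreted as homoplasy.
Only Acroilis and Acroina show the derived state 'present' for Character 4, supporting them as a clade.
All ingroup taxa share the derived state 'present' for Character 5; it defines the ingroup but does not resolve relationships within it.
Character 6: derived state 'present' in Acroilis, Acroina, and Meroion only — synapomorphy for {Acroilis, Acroina, Meroion}.
Character 7 (derived state 'present') is shared by Acroilis, Acroina, Glyptella, Meroion, and Stenella — a synapomorphy uniting that clade.
Most parsimonious ingroup topology: (Lithodon,(((Meroion,(Acroina,Acroilis)),Stenella),Glyptella)).
Lithodon is sister to the clade containing all other ingroup taxa, so it is the earliest-diverging (most basal) ingroup lineage.

Lithodon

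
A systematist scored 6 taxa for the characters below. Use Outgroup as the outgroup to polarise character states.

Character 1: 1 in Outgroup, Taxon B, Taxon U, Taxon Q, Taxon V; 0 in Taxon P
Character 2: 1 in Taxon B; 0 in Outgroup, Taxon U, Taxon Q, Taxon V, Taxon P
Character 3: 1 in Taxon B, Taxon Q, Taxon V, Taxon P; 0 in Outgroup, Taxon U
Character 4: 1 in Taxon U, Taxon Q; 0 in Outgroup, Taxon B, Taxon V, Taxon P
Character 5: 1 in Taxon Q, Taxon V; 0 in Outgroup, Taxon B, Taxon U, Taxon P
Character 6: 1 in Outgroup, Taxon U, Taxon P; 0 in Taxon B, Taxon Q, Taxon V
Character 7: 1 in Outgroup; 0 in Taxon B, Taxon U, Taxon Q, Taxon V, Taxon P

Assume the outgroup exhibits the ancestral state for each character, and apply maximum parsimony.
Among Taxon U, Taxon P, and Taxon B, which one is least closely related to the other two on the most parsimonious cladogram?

Taxon U

Character polarity is set by the outgroup: the derived state is whichever differs from the outgroup's state, so for Character 1, Character 6, Character 7 the derived state is '0', and for the remaining characters it is '1'.
Character 1 (derived state '0') is unique to Taxon P (autapomorphy; uninformative for grouping).
Character 2 (derived state '1') is unique to Taxon B (autapomorphy; uninformative for grouping).
Character 3 (derived state '1') is shared by Taxon B, Taxon P, Taxon Q, and Taxon V — a synapomorphy uniting that clade.
Character 4 (state '1') occurs in Taxon Q and Taxon U but conflicts with the nesting implied by the other characters — most parsimoniously interpreted as homoplasy.
Only Taxon Q and Taxon V show the derived state '1' for Character 5, supporting them as a clade.
Character 6: derived state '0' in Taxon B, Taxon Q, and Taxon V only — synapomorphy for {Taxon B, Taxon Q, Taxon V}.
All ingroup taxa share the derived state '0' for Character 7; it defines the ingroup but does not resolve relationships within it.
Most parsimonious ingroup topology: (((Taxon B,(Taxon Q,Taxon V)),Taxon P),Taxon U).
Taxon B and Taxon P share a more recent common ancestor with each other than either does with Taxon U, so Taxon U is the least closely related of the three.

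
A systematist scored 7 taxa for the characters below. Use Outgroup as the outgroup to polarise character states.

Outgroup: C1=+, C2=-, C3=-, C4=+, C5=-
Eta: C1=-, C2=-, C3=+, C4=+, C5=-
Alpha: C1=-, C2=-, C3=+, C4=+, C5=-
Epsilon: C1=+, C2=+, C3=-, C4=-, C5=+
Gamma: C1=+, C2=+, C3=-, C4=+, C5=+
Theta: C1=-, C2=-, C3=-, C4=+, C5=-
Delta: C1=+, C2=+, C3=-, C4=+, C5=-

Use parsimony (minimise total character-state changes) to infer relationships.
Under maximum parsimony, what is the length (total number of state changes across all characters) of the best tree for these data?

Character polarity is set by the outgroup: the derived state is whichever differs from the outgroup's state, so for C1, C4 the derived state is '-', and for the remaining characters it is '+'.
Only Alpha, Eta, and Theta show the derived state '-' for C1, supporting them as a clade.
C2: derived state '+' in Delta, Epsilon, and Gamma only — synapomorphy for {Delta, Epsilon, Gamma}.
C3 (derived state '+') is shared by Alpha and Eta — a synapomorphy uniting that clade.
C4: derived state '-' in Epsilon only — an autapomorphy, so it tells us nothing about relationships among taxa.
Only Epsilon and Gamma show the derived state '+' for C5, supporting them as a clade.
Most parsimonious ingroup topology: (((Eta,Alpha),Theta),((Epsilon,Gamma),Delta)).
Changes per character on this tree: C1: 1; C2: 1; C3: 1; C4: 1; C5: 1.
Total = 5.

5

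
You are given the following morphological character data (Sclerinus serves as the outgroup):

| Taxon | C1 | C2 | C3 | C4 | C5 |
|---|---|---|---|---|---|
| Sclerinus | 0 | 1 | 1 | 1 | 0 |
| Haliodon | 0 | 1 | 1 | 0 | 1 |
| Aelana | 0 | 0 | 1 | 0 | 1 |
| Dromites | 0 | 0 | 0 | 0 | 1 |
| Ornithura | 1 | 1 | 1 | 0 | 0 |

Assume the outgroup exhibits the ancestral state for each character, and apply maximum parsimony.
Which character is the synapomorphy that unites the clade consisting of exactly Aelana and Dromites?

C2

Character polarity is set by the outgroup: the derived state is whichever differs from the outgroup's state, so for C2, C3, C4 the derived state is '0', and for the remaining characters it is '1'.
C1: derived state '1' in Ornithura only — an autapomorphy, so it tells us nothing about relationships among taxa.
C2: derived state '0' in Aelana and Dromites only — synapomorphy for {Aelana, Dromites}.
C3: derived state '0' in Dromites only — an autapomorphy, so it tells us nothing about relationships among taxa.
All ingroup taxa share the derived state '0' for C4; it defines the ingroup but does not resolve relationships within it.
Only Aelana, Dromites, and Haliodon show the derived state '1' for C5, supporting them as a clade.
Most parsimonious ingroup topology: ((Haliodon,(Aelana,Dromites)),Ornithura).
The clade {Aelana, Dromites} is supported by C2: its derived state '0' occurs in exactly those taxa and in no other taxon (including the outgroup).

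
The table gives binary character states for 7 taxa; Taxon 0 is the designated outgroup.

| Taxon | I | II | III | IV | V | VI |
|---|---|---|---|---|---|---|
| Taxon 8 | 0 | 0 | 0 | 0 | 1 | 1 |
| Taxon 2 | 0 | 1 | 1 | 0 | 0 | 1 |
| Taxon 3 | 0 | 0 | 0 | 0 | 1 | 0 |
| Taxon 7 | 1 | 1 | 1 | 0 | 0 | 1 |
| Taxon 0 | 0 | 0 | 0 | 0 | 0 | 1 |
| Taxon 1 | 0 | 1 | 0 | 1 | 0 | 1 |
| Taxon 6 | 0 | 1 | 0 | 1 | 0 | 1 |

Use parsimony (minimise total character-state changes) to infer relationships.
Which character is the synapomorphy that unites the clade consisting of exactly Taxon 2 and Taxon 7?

III

Character polarity is set by the outgroup: the derived state is whichever differs from the outgroup's state, so for VI the derived state is '0', and for the remaining characters it is '1'.
I (derived state '1') is unique to Taxon 7 (autapomorphy; uninformative for grouping).
II: derived state '1' in Taxon 1, Taxon 2, Taxon 6, and Taxon 7 only — synapomorphy for {Taxon 1, Taxon 2, Taxon 6, Taxon 7}.
Only Taxon 2 and Taxon 7 show the derived state '1' for III, supporting them as a clade.
IV (derived state '1') is shared by Taxon 1 and Taxon 6 — a synapomorphy uniting that clade.
Only Taxon 3 and Taxon 8 show the derived state '1' for V, supporting them as a clade.
VI (derived state '0') is unique to Taxon 3 (autapomorphy; uninformative for grouping).
Most parsimonious ingroup topology: (((Taxon 6,Taxon 1),(Taxon 7,Taxon 2)),(Taxon 8,Taxon 3)).
The clade {Taxon 2, Taxon 7} is supported by III: its derived state '1' occurs in exactly those taxa and in no other taxon (including the outgroup).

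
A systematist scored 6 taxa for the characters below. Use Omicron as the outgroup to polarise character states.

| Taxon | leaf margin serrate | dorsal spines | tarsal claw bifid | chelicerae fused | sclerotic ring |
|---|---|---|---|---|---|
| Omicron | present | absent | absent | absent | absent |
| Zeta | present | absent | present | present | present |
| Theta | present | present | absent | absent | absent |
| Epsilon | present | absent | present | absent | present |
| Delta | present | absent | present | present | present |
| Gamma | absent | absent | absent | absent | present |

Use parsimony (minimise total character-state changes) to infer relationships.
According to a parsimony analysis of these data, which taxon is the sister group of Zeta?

Delta

Character polarity is set by the outgroup: the derived state is whichever differs from the outgroup's state, so for leaf margin serrate the derived state is 'absent', and for the remaining characters it is 'present'.
leaf margin serrate: derived state 'absent' in Gamma only — an autapomorphy, so it tells us nothing about relationships among taxa.
dorsal spines (derived state 'present') is unique to Theta (autapomorphy; uninformative for grouping).
tarsal claw bifid: derived state 'present' in Delta, Epsilon, and Zeta only — synapomorphy for {Delta, Epsilon, Zeta}.
Only Delta and Zeta show the derived state 'present' for chelicerae fused, supporting them as a clade.
sclerotic ring (derived state 'present') is shared by Delta, Epsilon, Gamma, and Zeta — a synapomorphy uniting that clade.
Most parsimonious ingroup topology: ((((Zeta,Delta),Epsilon),Gamma),Theta).
Zeta and Delta form a cherry on this tree, so they are sister taxa.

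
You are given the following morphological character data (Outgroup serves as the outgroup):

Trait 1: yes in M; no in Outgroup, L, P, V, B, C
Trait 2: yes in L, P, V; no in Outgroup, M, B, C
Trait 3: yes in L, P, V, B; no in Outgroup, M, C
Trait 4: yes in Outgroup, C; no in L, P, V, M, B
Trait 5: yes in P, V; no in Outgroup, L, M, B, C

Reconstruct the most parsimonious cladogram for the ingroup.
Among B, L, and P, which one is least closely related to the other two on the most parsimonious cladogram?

B

Character polarity is set by the outgroup: the derived state is whichever differs from the outgroup's state, so for Trait 4 the derived state is 'no', and for the remaining characters it is 'yes'.
Trait 1: derived state 'yes' in M only — an autapomorphy, so it tells us nothing about relationships among taxa.
Trait 2 (derived state 'yes') is shared by L, P, and V — a synapomorphy uniting that clade.
Trait 3 (derived state 'yes') is shared by B, L, P, and V — a synapomorphy uniting that clade.
Only B, L, M, P, and V show the derived state 'no' for Trait 4, supporting them as a clade.
Trait 5: derived state 'yes' in P and V only — synapomorphy for {P, V}.
Most parsimonious ingroup topology: ((((L,(P,V)),B),M),C).
P and L share a more recent common ancestor with each other than either does with B, so B is the least closely related of the three.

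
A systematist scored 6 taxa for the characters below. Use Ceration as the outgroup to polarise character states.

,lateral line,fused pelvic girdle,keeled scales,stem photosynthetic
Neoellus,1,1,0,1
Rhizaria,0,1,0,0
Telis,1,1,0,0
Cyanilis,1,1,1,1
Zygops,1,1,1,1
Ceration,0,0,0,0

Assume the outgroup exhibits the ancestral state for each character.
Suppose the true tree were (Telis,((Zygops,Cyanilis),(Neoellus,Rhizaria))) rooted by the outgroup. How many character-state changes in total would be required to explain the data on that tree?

Map each character onto (Telis,((Zygops,Cyanilis),(Neoellus,Rhizaria))) (rooted by Ceration) and count the minimum state changes it requires (Fitch parsimony):
lateral line: 2; fused pelvic girdle: 1; keeled scales: 1; stem photosynthetic: 2.
Total tree length = 6.

6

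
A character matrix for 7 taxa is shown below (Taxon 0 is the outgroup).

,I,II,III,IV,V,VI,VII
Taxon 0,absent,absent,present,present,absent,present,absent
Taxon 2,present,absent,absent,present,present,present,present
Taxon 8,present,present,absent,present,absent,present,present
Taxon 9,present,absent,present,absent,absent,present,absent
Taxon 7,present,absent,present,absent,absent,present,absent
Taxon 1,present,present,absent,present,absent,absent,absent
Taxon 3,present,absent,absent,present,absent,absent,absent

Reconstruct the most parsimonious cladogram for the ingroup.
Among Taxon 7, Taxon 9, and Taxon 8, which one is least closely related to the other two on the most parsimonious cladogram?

Taxon 8

Character polarity is set by the outgroup: the derived state is whichever differs from the outgroup's state, so for III, IV, VI the derived state is 'absent', and for the remaining characters it is 'present'.
I (derived state 'present') is shared by all ingroup taxa — unites the whole ingroup.
II (state 'present') occurs in Taxon 1 and Taxon 8 but conflicts with the nesting implied by the other characters — most parsimoniously interpreted as homoplasy.
III (derived state 'absent') is shared by Taxon 1, Taxon 2, Taxon 3, and Taxon 8 — a synapomorphy uniting that clade.
Only Taxon 7 and Taxon 9 show the derived state 'absent' for IV, supporting them as a clade.
V: derived state 'present' in Taxon 2 only — an autapomorphy, so it tells us nothing about relationships among taxa.
Only Taxon 1 and Taxon 3 show the derived state 'absent' for VI, supporting them as a clade.
VII: derived state 'present' in Taxon 2 and Taxon 8 only — synapomorphy for {Taxon 2, Taxon 8}.
Most parsimonious ingroup topology: (((Taxon 2,Taxon 8),(Taxon 1,Taxon 3)),(Taxon 9,Taxon 7)).
Taxon 9 and Taxon 7 share a more recent common ancestor with each other than either does with Taxon 8, so Taxon 8 is the least closely related of the three.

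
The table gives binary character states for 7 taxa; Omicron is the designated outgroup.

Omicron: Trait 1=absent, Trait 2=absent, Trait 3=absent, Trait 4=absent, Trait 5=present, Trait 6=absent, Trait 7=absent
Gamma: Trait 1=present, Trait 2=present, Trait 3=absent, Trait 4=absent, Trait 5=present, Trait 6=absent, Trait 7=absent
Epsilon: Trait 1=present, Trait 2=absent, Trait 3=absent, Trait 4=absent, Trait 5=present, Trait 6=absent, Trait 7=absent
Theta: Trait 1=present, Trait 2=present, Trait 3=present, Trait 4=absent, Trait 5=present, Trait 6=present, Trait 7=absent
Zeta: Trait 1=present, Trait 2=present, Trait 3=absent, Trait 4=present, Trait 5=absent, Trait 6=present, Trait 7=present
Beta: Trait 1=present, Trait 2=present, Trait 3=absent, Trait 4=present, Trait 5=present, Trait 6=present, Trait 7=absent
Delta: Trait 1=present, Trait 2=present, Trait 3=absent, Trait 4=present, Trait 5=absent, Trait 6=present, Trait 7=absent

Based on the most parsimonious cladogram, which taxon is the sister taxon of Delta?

Zeta

Character polarity is set by the outgroup: the derived state is whichever differs from the outgroup's state, so for Trait 5 the derived state is 'absent', and for the remaining characters it is 'present'.
Trait 1 (derived state 'present') is shared by all ingroup taxa — unites the whole ingroup.
Only Beta, Delta, Gamma, Theta, and Zeta show the derived state 'present' for Trait 2, supporting them as a clade.
Trait 3: derived state 'present' in Theta only — an autapomorphy, so it tells us nothing about relationships among taxa.
Trait 4 (derived state 'present') is shared by Beta, Delta, and Zeta — a synapomorphy uniting that clade.
Only Delta and Zeta show the derived state 'absent' for Trait 5, supporting them as a clade.
Only Beta, Delta, Theta, and Zeta show the derived state 'present' for Trait 6, supporting them as a clade.
Trait 7: derived state 'present' in Zeta only — an autapomorphy, so it tells us nothing about relationships among taxa.
Most parsimonious ingroup topology: ((Gamma,(Theta,((Zeta,Delta),Beta))),Epsilon).
Delta and Zeta form a cherry on this tree, so they are sister taxa.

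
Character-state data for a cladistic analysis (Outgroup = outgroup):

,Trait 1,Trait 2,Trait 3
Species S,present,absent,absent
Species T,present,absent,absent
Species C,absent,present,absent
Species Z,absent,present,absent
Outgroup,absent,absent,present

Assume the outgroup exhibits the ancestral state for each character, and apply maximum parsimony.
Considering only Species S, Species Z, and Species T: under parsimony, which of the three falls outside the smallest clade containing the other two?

Species Z

Character polarity is set by the outgroup: the derived state is whichever differs from the outgroup's state, so for Trait 3 the derived state is 'absent', and for the remaining characters it is 'present'.
Only Species S and Species T show the derived state 'present' for Trait 1, supporting them as a clade.
Trait 2: derived state 'present' in Species C and Species Z only — synapomorphy for {Species C, Species Z}.
Trait 3 (derived state 'absent') is shared by all ingroup taxa — unites the whole ingroup.
Most parsimonious ingroup topology: ((Species C,Species Z),(Species S,Species T)).
Species S and Species T share a more recent common ancestor with each other than either does with Species Z, so Species Z is the least closely related of the three.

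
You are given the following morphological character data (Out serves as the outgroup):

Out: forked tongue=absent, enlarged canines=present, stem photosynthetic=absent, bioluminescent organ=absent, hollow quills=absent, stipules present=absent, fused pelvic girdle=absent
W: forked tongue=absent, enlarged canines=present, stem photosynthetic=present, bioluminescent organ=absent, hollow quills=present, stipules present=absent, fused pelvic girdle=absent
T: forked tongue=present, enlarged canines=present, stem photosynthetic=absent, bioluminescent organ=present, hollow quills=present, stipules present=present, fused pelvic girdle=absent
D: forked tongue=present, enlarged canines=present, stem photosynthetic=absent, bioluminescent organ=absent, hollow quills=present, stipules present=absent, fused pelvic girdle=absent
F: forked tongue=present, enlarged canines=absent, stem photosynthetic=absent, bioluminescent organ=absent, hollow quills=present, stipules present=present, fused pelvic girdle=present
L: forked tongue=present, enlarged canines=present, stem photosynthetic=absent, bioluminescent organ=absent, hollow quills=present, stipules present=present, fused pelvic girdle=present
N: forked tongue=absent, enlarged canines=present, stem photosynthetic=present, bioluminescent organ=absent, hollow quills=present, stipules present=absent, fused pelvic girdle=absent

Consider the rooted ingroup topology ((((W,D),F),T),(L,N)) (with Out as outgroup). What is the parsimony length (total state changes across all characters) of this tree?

Map each character onto ((((W,D),F),T),(L,N)) (rooted by Out) and count the minimum state changes it requires (Fitch parsimony):
forked tongue: 3; enlarged canines: 1; stem photosynthetic: 2; bioluminescent organ: 1; hollow quills: 1; stipules present: 3; fused pelvic girdle: 2.
Total tree length = 13.

13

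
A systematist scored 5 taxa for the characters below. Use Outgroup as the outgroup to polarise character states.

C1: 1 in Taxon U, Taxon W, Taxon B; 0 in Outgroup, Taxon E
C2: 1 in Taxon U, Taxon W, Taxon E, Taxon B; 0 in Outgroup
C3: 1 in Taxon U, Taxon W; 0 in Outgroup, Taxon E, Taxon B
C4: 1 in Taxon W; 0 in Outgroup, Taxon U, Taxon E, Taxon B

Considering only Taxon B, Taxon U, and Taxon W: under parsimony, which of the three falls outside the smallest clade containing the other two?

Taxon B

The outgroup has state '0' for every character, so '1' is the derived state throughout.
C1: derived state '1' in Taxon B, Taxon U, and Taxon W only — synapomorphy for {Taxon B, Taxon U, Taxon W}.
All ingroup taxa share the derived state '1' for C2; it defines the ingroup but does not resolve relationships within it.
C3 (derived state '1') is shared by Taxon U and Taxon W — a synapomorphy uniting that clade.
C4: derived state '1' in Taxon W only — an autapomorphy, so it tells us nothing about relationships among taxa.
Most parsimonious ingroup topology: (((Taxon U,Taxon W),Taxon B),Taxon E).
Taxon W and Taxon U share a more recent common ancestor with each other than either does with Taxon B, so Taxon B is the least closely related of the three.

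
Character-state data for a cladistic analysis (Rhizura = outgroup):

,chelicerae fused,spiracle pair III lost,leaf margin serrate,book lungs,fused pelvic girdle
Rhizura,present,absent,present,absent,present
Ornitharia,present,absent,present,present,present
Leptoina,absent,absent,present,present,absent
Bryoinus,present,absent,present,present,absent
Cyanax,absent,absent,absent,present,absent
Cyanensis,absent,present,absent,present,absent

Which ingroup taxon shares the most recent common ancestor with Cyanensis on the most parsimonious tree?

Cyanax

Character polarity is set by the outgroup: the derived state is whichever differs from the outgroup's state, so for chelicerae fused, leaf margin serrate, fused pelvic girdle the derived state is 'absent', and for the remaining characters it is 'present'.
Only Cyanax, Cyanensis, and Leptoina show the derived state 'absent' for chelicerae fused, supporting them as a clade.
spiracle pair III lost (derived state 'present') is unique to Cyanensis (autapomorphy; uninformative for grouping).
Only Cyanax and Cyanensis show the derived state 'absent' for leaf margin serrate, supporting them as a clade.
book lungs (derived state 'present') is shared by all ingroup taxa — unites the whole ingroup.
Only Bryoinus, Cyanax, Cyanensis, and Leptoina show the derived state 'absent' for fused pelvic girdle, supporting them as a clade.
Most parsimonious ingroup topology: (Ornitharia,((Leptoina,(Cyanax,Cyanensis)),Bryoinus)).
Cyanensis and Cyanax form a cherry on this tree, so they are sister taxa.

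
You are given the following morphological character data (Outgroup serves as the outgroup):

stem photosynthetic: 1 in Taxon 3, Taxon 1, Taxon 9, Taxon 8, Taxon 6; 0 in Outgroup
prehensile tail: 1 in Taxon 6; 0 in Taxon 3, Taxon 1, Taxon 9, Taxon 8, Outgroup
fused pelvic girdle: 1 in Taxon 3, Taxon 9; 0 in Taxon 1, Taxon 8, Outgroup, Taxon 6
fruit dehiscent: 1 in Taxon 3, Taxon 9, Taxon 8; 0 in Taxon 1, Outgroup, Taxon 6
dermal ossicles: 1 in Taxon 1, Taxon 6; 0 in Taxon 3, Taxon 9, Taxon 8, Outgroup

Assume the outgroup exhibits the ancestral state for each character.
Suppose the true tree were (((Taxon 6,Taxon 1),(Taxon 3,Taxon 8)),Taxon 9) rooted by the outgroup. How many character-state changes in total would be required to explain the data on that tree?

Map each character onto (((Taxon 6,Taxon 1),(Taxon 3,Taxon 8)),Taxon 9) (rooted by Outgroup) and count the minimum state changes it requires (Fitch parsimony):
stem photosynthetic: 1; prehensile tail: 1; fused pelvic girdle: 2; fruit dehiscent: 2; dermal ossicles: 1.
Total tree length = 7.

7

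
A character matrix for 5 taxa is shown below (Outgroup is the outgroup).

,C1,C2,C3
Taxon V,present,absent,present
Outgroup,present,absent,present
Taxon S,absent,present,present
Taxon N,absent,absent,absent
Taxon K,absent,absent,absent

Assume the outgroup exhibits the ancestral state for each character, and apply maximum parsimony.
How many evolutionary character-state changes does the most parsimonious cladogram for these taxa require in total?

Character polarity is set by the outgroup: the derived state is whichever differs from the outgroup's state, so for C1, C3 the derived state is 'absent', and for the remaining characters it is 'present'.
C1: derived state 'absent' in Taxon K, Taxon N, and Taxon S only — synapomorphy for {Taxon K, Taxon N, Taxon S}.
C2: derived state 'present' in Taxon S only — an autapomorphy, so it tells us nothing about relationships among taxa.
C3: derived state 'absent' in Taxon K and Taxon N only — synapomorphy for {Taxon K, Taxon N}.
Most parsimonious ingroup topology: (((Taxon N,Taxon K),Taxon S),Taxon V).
Changes per character on this tree: C1: 1; C2: 1; C3: 1.
Total = 3.

3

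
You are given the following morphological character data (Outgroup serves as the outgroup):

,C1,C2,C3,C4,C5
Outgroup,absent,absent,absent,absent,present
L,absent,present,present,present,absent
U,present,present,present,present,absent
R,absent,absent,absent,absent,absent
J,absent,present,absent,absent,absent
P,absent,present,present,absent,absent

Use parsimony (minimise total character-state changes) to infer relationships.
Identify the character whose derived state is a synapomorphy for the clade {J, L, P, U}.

C2

Character polarity is set by the outgroup: the derived state is whichever differs from the outgroup's state, so for C5 the derived state is 'absent', and for the remaining characters it is 'present'.
C1: derived state 'present' in U only — an autapomorphy, so it tells us nothing about relationships among taxa.
Only J, L, P, and U show the derived state 'present' for C2, supporting them as a clade.
C3 (derived state 'present') is shared by L, P, and U — a synapomorphy uniting that clade.
Only L and U show the derived state 'present' for C4, supporting them as a clade.
All ingroup taxa share the derived state 'absent' for C5; it defines the ingroup but does not resolve relationships within it.
Most parsimonious ingroup topology: ((((L,U),P),J),R).
The clade {J, L, P, U} is supported by C2: its derived state 'present' occurs in exactly those taxa and in no other taxon (including the outgroup).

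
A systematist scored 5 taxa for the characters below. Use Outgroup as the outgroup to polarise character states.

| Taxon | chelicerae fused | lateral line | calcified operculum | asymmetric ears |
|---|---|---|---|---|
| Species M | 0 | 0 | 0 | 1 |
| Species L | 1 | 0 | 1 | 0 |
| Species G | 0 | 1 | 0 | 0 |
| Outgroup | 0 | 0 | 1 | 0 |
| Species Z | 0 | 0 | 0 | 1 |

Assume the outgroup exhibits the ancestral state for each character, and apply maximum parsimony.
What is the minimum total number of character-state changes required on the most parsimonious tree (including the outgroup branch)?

Character polarity is set by the outgroup: the derived state is whichever differs from the outgroup's state, so for calcified operculum the derived state is '0', and for the remaining characters it is '1'.
chelicerae fused (derived state '1') is unique to Species L (autapomorphy; uninformative for grouping).
lateral line (derived state '1') is unique to Species G (autapomorphy; uninformative for grouping).
calcified operculum (derived state '0') is shared by Species G, Species M, and Species Z — a synapomorphy uniting that clade.
asymmetric ears (derived state '1') is shared by Species M and Species Z — a synapomorphy uniting that clade.
Most parsimonious ingroup topology: (Species L,((Species M,Species Z),Species G)).
Changes per character on this tree: chelicerae fused: 1; lateral line: 1; calcified operculum: 1; asymmetric ears: 1.
Total = 4.

4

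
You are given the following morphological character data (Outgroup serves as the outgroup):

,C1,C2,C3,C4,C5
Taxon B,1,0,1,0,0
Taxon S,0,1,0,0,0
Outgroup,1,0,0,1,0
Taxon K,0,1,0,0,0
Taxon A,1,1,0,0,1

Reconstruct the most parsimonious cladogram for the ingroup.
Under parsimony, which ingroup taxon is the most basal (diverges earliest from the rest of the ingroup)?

Character polarity is set by the outgroup: the derived state is whichever differs from the outgroup's state, so for C1, C4 the derived state is '0', and for the remaining characters it is '1'.
C1 (derived state '0') is shared by Taxon K and Taxon S — a synapomorphy uniting that clade.
Only Taxon A, Taxon K, and Taxon S show the derived state '1' for C2, supporting them as a clade.
C3 (derived state '1') is unique to Taxon B (autapomorphy; uninformative for grouping).
C4 (derived state '0') is shared by all ingroup taxa — unites the whole ingroup.
C5 (derived state '1') is unique to Taxon A (autapomorphy; uninformative for grouping).
Most parsimonious ingroup topology: (((Taxon S,Taxon K),Taxon A),Taxon B).
Taxon B is sister to the clade containing all other ingroup taxa, so it is the earliest-diverging (most basal) ingroup lineage.

Taxon B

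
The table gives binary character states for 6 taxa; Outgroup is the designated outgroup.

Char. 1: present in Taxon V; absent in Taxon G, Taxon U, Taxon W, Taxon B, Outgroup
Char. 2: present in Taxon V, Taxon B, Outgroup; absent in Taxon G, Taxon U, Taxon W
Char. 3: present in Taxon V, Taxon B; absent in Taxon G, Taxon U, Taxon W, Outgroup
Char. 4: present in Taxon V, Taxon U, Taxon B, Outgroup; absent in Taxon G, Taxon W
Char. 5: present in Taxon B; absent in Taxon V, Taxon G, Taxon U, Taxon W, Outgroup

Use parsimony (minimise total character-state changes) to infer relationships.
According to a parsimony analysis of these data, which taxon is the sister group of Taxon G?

Taxon W

Character polarity is set by the outgroup: the derived state is whichever differs from the outgroup's state, so for Char. 2, Char. 4 the derived state is 'absent', and for the remaining characters it is 'present'.
Char. 1: derived state 'present' in Taxon V only — an autapomorphy, so it tells us nothing about relationships among taxa.
Char. 2: derived state 'absent' in Taxon G, Taxon U, and Taxon W only — synapomorphy for {Taxon G, Taxon U, Taxon W}.
Char. 3 (derived state 'present') is shared by Taxon B and Taxon V — a synapomorphy uniting that clade.
Char. 4 (derived state 'absent') is shared by Taxon G and Taxon W — a synapomorphy uniting that clade.
Char. 5: derived state 'present' in Taxon B only — an autapomorphy, so it tells us nothing about relationships among taxa.
Most parsimonious ingroup topology: ((Taxon V,Taxon B),((Taxon G,Taxon W),Taxon U)).
Taxon G and Taxon W form a cherry on this tree, so they are sister taxa.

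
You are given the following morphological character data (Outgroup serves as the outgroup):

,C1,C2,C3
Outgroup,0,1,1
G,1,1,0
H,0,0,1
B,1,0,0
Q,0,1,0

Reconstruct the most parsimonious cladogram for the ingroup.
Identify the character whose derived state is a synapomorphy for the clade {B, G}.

Character polarity is set by the outgroup: the derived state is whichever differs from the outgroup's state, so for C2, C3 the derived state is '0', and for the remaining characters it is '1'.
Only B and G show the derived state '1' for C1, supporting them as a clade.
C2 groups B and H, which is incompatible with the clades supported by the remaining characters; treating it as convergent (homoplasy) costs fewer steps than any alternative tree.
C3 (derived state '0') is shared by B, G, and Q — a synapomorphy uniting that clade.
Most parsimonious ingroup topology: (((G,B),Q),H).
The clade {B, G} is supported by C1: its derived state '1' occurs in exactly those taxa and in no other taxon (including the outgroup).

C1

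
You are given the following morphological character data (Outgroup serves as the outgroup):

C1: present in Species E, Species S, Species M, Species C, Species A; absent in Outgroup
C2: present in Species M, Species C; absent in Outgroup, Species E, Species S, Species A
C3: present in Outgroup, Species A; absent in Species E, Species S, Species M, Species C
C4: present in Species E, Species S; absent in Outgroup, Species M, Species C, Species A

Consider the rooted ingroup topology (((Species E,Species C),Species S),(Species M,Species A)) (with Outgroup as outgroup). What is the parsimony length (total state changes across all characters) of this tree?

Map each character onto (((Species E,Species C),Species S),(Species M,Species A)) (rooted by Outgroup) and count the minimum state changes it requires (Fitch parsimony):
C1: 1; C2: 2; C3: 2; C4: 2.
Total tree length = 7.

7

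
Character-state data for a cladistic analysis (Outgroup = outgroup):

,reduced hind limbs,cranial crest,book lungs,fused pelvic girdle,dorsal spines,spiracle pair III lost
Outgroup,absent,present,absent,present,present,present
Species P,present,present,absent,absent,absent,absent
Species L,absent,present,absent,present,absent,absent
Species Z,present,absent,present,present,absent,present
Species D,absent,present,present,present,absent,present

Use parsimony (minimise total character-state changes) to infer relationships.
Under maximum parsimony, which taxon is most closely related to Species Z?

Species D

Character polarity is set by the outgroup: the derived state is whichever differs from the outgroup's state, so for cranial crest, fused pelvic girdle, dorsal spines, spiracle pair III lost the derived state is 'absent', and for the remaining characters it is 'present'.
reduced hind limbs groups Species P and Species Z, which is incompatible with the clades supported by the remaining characters; treating it as convergent (homoplasy) costs fewer steps than any alternative tree.
cranial crest: derived state 'absent' in Species Z only — an autapomorphy, so it tells us nothing about relationships among taxa.
book lungs (derived state 'present') is shared by Species D and Species Z — a synapomorphy uniting that clade.
fused pelvic girdle: derived state 'absent' in Species P only — an autapomorphy, so it tells us nothing about relationships among taxa.
All ingroup taxa share the derived state 'absent' for dorsal spines; it defines the ingroup but does not resolve relationships within it.
spiracle pair III lost: derived state 'absent' in Species L and Species P only — synapomorphy for {Species L, Species P}.
Most parsimonious ingroup topology: ((Species P,Species L),(Species Z,Species D)).
Species Z and Species D form a cherry on this tree, so they are sister taxa.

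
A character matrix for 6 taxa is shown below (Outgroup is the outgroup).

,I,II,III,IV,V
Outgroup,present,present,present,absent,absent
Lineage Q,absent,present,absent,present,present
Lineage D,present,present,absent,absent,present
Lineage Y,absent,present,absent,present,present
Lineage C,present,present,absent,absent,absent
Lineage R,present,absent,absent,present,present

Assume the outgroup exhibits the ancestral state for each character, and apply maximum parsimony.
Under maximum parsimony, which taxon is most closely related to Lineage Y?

Lineage Q

Character polarity is set by the outgroup: the derived state is whichever differs from the outgroup's state, so for I, II, III the derived state is 'absent', and for the remaining characters it is 'present'.
I (derived state 'absent') is shared by Lineage Q and Lineage Y — a synapomorphy uniting that clade.
II (derived state 'absent') is unique to Lineage R (autapomorphy; uninformative for grouping).
III (derived state 'absent') is shared by all ingroup taxa — unites the whole ingroup.
Only Lineage Q, Lineage R, and Lineage Y show the derived state 'present' for IV, supporting them as a clade.
Only Lineage D, Lineage Q, Lineage R, and Lineage Y show the derived state 'present' for V, supporting them as a clade.
Most parsimonious ingroup topology: ((((Lineage Q,Lineage Y),Lineage R),Lineage D),Lineage C).
Lineage Y and Lineage Q form a cherry on this tree, so they are sister taxa.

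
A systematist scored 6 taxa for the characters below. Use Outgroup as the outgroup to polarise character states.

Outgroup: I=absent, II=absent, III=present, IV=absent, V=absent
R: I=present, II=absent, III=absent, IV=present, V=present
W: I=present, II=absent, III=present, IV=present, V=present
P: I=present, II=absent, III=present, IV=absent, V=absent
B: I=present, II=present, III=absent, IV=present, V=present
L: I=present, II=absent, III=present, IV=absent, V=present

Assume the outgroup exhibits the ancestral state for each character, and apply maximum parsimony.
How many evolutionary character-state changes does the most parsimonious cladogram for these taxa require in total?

5

Character polarity is set by the outgroup: the derived state is whichever differs from the outgroup's state, so for III the derived state is 'absent', and for the remaining characters it is 'present'.
I (derived state 'present') is shared by all ingroup taxa — unites the whole ingroup.
II (derived state 'present') is unique to B (autapomorphy; uninformative for grouping).
Only B and R show the derived state 'absent' for III, supporting them as a clade.
Only B, R, and W show the derived state 'present' for IV, supporting them as a clade.
Only B, L, R, and W show the derived state 'present' for V, supporting them as a clade.
Most parsimonious ingroup topology: ((((R,B),W),L),P).
Changes per character on this tree: I: 1; II: 1; III: 1; IV: 1; V: 1.
Total = 5.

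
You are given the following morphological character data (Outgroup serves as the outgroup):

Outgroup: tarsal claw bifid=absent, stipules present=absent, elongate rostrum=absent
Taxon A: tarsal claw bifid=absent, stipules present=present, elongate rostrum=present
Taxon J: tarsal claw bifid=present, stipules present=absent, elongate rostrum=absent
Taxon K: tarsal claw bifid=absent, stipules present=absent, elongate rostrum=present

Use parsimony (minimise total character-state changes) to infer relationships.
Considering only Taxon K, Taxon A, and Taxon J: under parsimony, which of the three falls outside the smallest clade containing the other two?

The outgroup has state 'absent' for every character, so 'present' is the derived state throughout.
tarsal claw bifid: derived state 'present' in Taxon J only — an autapomorphy, so it tells us nothing about relationships among taxa.
stipules present (derived state 'present') is unique to Taxon A (autapomorphy; uninformative for grouping).
Only Taxon A and Taxon K show the derived state 'present' for elongate rostrum, supporting them as a clade.
Most parsimonious ingroup topology: ((Taxon A,Taxon K),Taxon J).
Taxon K and Taxon A share a more recent common ancestor with each other than either does with Taxon J, so Taxon J is the least closely related of the three.

Taxon J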